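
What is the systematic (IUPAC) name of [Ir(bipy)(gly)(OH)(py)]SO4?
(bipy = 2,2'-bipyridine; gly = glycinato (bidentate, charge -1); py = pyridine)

The 1 sulfate counter-ion carries a total charge of -2, so each complex ion is 2+.
Ligand charges: 1×hydroxo (-1 each), 1×2,2'-bipyridine (neutral), 1×glycinato (-1 each), 1×pyridine (neutral); total -2. So Ir + (-2) = 2+, giving Ir = +4.
Ligands are named alphabetically: bipyridine before glycinato before hydroxo before pyridine.

(2,2'-bipyridine)(glycinato)hydroxo(pyridine)iridium(IV) sulfate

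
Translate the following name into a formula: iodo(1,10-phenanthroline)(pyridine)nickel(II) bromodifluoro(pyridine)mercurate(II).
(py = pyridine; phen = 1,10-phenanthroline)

Cation [Ni…]: ligand charges -1, Ni(II) ⇒ ion charge 1+.
Anion [Hg…]: ligand charges -3, Hg(II) ⇒ ion charge 1−.
One 1+ cation balances one 1− anion.

[NiI(phen)(py)][HgBrF2(py)]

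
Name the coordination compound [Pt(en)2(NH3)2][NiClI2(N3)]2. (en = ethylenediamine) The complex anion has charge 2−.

diamminebis(ethylenediamine)platinum(IV) azidochlorodiiodonickelate(II)

Both ions are complex: the cation is named first with the plain metal name, the anion second with the -ate form; each ion's ligands are alphabetised independently.
The complex anion is given as 2−; its ligand charges sum to -4, so Ni = +2.
With 2 anions per cation, the cation must be 2×2 = 4+.
Cation: ligand charges sum to 0; for the ion to be 4+, Pt = +4.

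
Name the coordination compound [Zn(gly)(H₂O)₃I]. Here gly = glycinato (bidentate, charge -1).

There is no counter-ion, so the complex is neutral overall.
Ligand charges: 1×iodo (-1 each), 3×aqua (neutral), 1×glycinato (-1 each); total -2. So Zn + (-2) = 0, giving Zn = +2.
Ligands are named alphabetically: aqua before glycinato before iodo.

triaqua(glycinato)iodozinc(II)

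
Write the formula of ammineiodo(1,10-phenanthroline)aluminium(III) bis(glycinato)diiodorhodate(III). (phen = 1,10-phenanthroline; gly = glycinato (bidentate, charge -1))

Cation [Al…]: ligand charges -1, Al(III) ⇒ ion charge 2+.
Anion [Rh…]: ligand charges -4, Rh(III) ⇒ ion charge 1−.

[AlI(NH3)(phen)][Rh(gly)2I2]2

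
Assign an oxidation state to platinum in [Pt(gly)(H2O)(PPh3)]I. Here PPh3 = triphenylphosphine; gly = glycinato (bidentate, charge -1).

+2

1 iodide outside the brackets (-1 each) → the complex ion is 1+.
Ligand charges: 1×PPh3 neutral; 1×H2O neutral; 1×gly = -1; sum -1.
Pt + (-1) = 1+ ⇒ Pt is +2.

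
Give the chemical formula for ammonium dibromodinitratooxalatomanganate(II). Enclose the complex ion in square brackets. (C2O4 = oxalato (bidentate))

(NH4)4[MnBr2(C2O4)(NO3)2]

Ligands: 1 oxalato (C2O4, -2), 2 bromo (Br, -1), 2 nitrato (NO3, -1). Ligand charge sum = -6.
Charge balance with ammonium (+1) requires 1 complex ion per 4 ammonium.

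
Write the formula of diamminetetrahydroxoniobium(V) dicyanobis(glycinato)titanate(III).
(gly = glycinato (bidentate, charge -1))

[Nb(NH3)2(OH)4][Ti(CN)2(gly)2]

Cation [Nb…]: ligand charges -4, Nb(V) ⇒ ion charge 1+.
Anion [Ti…]: ligand charges -4, Ti(III) ⇒ ion charge 1−.
One 1+ cation balances one 1− anion.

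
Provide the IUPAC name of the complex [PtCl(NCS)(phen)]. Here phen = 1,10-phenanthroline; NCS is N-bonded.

There is no counter-ion, so the complex is neutral overall.
Ligand charges: 1×1,10-phenanthroline (neutral), 1×isothiocyanato (-1 each), 1×chloro (-1 each); total -2. So Pt + (-2) = 0, giving Pt = +2.
Ligands are named alphabetically: chloro before isothiocyanato before phenanthroline.

chloroisothiocyanato(1,10-phenanthroline)platinum(II)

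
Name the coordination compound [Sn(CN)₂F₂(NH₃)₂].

diamminedicyanodifluorotin(IV)

There is no counter-ion, so the complex is neutral overall.
Ligand charges: 2×cyano (-1 each), 2×fluoro (-1 each), 2×ammine (neutral); total -4. So Sn + (-4) = 0, giving Sn = +4.
Ligands are named alphabetically: ammine before cyano before fluoro.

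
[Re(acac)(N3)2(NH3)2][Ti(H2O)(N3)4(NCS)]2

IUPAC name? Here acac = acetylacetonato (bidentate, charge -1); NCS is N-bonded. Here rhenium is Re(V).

(acetylacetonato)diamminediazidorhenium(V) aquatetraazidoisothiocyanatotitanate(IV)

Both ions are complex: the cation is named first with the plain metal name, the anion second with the -ate form; each ion's ligands are alphabetised independently.
Re is given as +5; the cation's ligand charges sum to -3, so the complex cation is 2+.
With 2 anions per cation, each anion must be 2/2 = 1−.
Anion: ligand charges sum to -5; for the ion to be 1−, Ti = +4.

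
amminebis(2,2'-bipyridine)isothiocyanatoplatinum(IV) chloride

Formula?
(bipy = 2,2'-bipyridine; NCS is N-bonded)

[Pt(bipy)2(NCS)(NH3)]Cl3

Ligands: 1 ammine (NH3, neutral), 2 2,2'-bipyridine (bipy, neutral), 1 isothiocyanato (NCS, -1). Ligand charge sum = -1.
Charge balance with chloride (-1) requires 1 complex ion per 3 chloride.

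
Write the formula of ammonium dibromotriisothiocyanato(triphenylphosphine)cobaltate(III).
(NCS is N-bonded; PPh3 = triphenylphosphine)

(NH4)2[CoBr2(NCS)3(PPh3)]

Ligands: 3 isothiocyanato (NCS, -1), 1 triphenylphosphine (PPh3, neutral), 2 bromo (Br, -1). Ligand charge sum = -5.
With Co in oxidation state +3, the complex ion is [Co...]^2−.
Charge balance with ammonium (+1) requires 1 complex ion per 2 ammonium.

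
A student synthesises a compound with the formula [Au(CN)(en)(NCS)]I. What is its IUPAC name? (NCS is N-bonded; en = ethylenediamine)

cyano(ethylenediamine)isothiocyanatogold(III) iodide

The 1 iodide counter-ion carries a total charge of -1, so each complex ion is 1+.
Ligand charges: 1×isothiocyanato (-1 each), 1×ethylenediamine (neutral), 1×cyano (-1 each); total -2. So Au + (-2) = 1+, giving Au = +3.
Ligands are named alphabetically: cyano before ethylenediamine before isothiocyanato.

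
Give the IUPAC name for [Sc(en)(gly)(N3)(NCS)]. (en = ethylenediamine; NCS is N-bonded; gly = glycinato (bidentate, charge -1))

azido(ethylenediamine)(glycinato)isothiocyanatoscandium(III)

There is no counter-ion, so the complex is neutral overall.
Ligand charges: 1×ethylenediamine (neutral), 1×azido (-1 each), 1×isothiocyanato (-1 each), 1×glycinato (-1 each); total -3. So Sc + (-3) = 0, giving Sc = +3.
Ligands are named alphabetically: azido before ethylenediamine before glycinato before isothiocyanato.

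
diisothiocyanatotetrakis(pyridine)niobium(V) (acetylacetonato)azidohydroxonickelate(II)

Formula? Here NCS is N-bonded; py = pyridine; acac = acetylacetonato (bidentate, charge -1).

[Nb(NCS)2(py)4][Ni(acac)(N3)(OH)]3

Cation [Nb…]: ligand charges -2, Nb(V) ⇒ ion charge 3+.
Anion [Ni…]: ligand charges -3, Ni(II) ⇒ ion charge 1−.
One 3+ cation requires 3 of the 1− anion.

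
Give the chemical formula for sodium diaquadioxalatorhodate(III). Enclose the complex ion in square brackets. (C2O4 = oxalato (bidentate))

Na[Rh(C2O4)2(H2O)2]

Ligands: 2 oxalato (C2O4, -2), 2 aqua (H2O, neutral). Ligand charge sum = -4.
With Rh in oxidation state +3, the complex ion is [Rh...]^1−.
Charge balance with sodium (+1) requires 1 complex ion per 1 sodium.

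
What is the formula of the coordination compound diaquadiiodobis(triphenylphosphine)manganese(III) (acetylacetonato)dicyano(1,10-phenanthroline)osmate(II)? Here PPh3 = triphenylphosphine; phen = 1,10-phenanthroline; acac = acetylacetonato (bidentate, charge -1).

Cation [Mn…]: ligand charges -2, Mn(III) ⇒ ion charge 1+.
Anion [Os…]: ligand charges -3, Os(II) ⇒ ion charge 1−.
One 1+ cation balances one 1− anion.

[Mn(H2O)2I2(PPh3)2][Os(acac)(CN)2(phen)]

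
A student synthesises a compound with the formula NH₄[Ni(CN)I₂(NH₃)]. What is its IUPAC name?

The 1 ammonium counter-ion carries a total charge of +1, so each complex ion is 1−.
Ligand charges: 1×ammine (neutral), 2×iodo (-1 each), 1×cyano (-1 each); total -3. So Ni + (-3) = 1−, giving Ni = +2.
Ligands are named alphabetically: ammine before cyano before iodo.
The complex ion is anionic, so nickel takes the -ate form nickelate(II).

ammonium amminecyanodiiodonickelate(II)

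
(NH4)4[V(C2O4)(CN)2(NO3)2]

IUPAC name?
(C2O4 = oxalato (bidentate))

The 4 ammonium counter-ions carry a total charge of +4, so each complex ion is 4−.
Ligand charges: 2×nitrato (-1 each), 2×cyano (-1 each), 1×oxalato (-2 each); total -6. So V + (-6) = 4−, giving V = +2.
The complex ion is anionic, so vanadium takes the -ate form vanadate(II).

ammonium dicyanodinitratooxalatovanadate(II)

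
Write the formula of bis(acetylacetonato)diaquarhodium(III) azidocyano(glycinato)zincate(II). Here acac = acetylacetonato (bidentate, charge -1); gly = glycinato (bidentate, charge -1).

[Rh(acac)2(H2O)2][Zn(CN)(gly)(N3)]

Cation [Rh…]: ligand charges -2, Rh(III) ⇒ ion charge 1+.
Anion [Zn…]: ligand charges -3, Zn(II) ⇒ ion charge 1−.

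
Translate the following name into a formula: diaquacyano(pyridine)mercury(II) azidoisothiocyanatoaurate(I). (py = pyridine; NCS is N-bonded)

Cation [Hg…]: ligand charges -1, Hg(II) ⇒ ion charge 1+.
Anion [Au…]: ligand charges -2, Au(I) ⇒ ion charge 1−.
One 1+ cation balances one 1− anion.

[Hg(CN)(H2O)2(py)][Au(N3)(NCS)]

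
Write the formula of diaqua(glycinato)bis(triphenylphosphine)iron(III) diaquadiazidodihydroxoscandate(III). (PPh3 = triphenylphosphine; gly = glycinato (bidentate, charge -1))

[Fe(gly)(H2O)2(PPh3)2][Sc(H2O)2(N3)2(OH)2]2

Cation [Fe…]: ligand charges -1, Fe(III) ⇒ ion charge 2+.
Anion [Sc…]: ligand charges -4, Sc(III) ⇒ ion charge 1−.
One 2+ cation requires 2 of the 1− anion.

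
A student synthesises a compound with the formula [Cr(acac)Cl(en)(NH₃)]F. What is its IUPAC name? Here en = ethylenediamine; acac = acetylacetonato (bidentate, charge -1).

The 1 fluoride counter-ion carries a total charge of -1, so each complex ion is 1+.
Ligand charges: 1×ammine (neutral), 1×ethylenediamine (neutral), 1×chloro (-1 each), 1×acetylacetonato (-1 each); total -2. So Cr + (-2) = 1+, giving Cr = +3.
Ligands are named alphabetically: acetylacetonato before ammine before chloro before ethylenediamine.

(acetylacetonato)amminechloro(ethylenediamine)chromium(III) fluoride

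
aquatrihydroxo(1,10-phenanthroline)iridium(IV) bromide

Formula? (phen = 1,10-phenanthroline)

[Ir(H2O)(OH)3(phen)]Br

Ligands: 1 1,10-phenanthroline (phen, neutral), 1 aqua (H2O, neutral), 3 hydroxo (OH, -1). Ligand charge sum = -3.
With Ir in oxidation state +4, the complex ion is [Ir...]^1+.
Charge balance with bromide (-1) requires 1 complex ion per 1 bromide.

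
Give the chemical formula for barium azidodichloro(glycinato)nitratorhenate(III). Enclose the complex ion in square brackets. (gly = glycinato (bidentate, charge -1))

Ligands: 1 glycinato (gly, -1), 1 nitrato (NO3, -1), 2 chloro (Cl, -1), 1 azido (N3, -1). Ligand charge sum = -5.
Charge balance with barium (+2) requires 1 complex ion per 1 barium.

Ba[ReCl2(gly)(N3)(NO3)]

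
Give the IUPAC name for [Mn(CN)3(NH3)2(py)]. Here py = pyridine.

There is no counter-ion, so the complex is neutral overall.
Ligand charges: 2×ammine (neutral), 3×cyano (-1 each), 1×pyridine (neutral); total -3. So Mn + (-3) = 0, giving Mn = +3.
Ligands are named alphabetically: ammine before cyano before pyridine.

diamminetricyano(pyridine)manganese(III)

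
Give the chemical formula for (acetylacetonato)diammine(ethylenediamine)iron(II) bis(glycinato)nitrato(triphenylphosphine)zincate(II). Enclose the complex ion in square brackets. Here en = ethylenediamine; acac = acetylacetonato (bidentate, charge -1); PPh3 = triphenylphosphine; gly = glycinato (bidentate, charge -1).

Cation [Fe…]: ligand charges -1, Fe(II) ⇒ ion charge 1+.
Anion [Zn…]: ligand charges -3, Zn(II) ⇒ ion charge 1−.
One 1+ cation balances one 1− anion.

[Fe(acac)(en)(NH3)2][Zn(gly)2(NO3)(PPh3)]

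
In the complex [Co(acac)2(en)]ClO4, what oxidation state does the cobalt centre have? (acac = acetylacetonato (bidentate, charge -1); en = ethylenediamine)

1 perchlorate outside the brackets (-1 each) → the complex ion is 1+.
Ligand charges: 2×acac = -2; 1×en neutral; sum -2.
Co + (-2) = 1+ ⇒ Co is +3.

+3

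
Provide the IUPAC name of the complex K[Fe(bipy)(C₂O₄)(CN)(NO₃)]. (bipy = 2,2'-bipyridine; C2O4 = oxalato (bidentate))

The 1 potassium counter-ion carries a total charge of +1, so each complex ion is 1−.
Ligand charges: 1×2,2'-bipyridine (neutral), 1×nitrato (-1 each), 1×oxalato (-2 each), 1×cyano (-1 each); total -4. So Fe + (-4) = 1−, giving Fe = +3.
Ligands are named alphabetically: bipyridine before cyano before nitrato before oxalato.
The complex ion is anionic, so iron takes the -ate form ferrate(III).

potassium (2,2'-bipyridine)cyanonitratooxalatoferrate(III)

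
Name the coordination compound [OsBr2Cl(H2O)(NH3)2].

diammineaquadibromochloroosmium(III)

There is no counter-ion, so the complex is neutral overall.
Ligand charges: 2×bromo (-1 each), 1×aqua (neutral), 1×chloro (-1 each), 2×ammine (neutral); total -3. So Os + (-3) = 0, giving Os = +3.
Ligands are named alphabetically: ammine before aqua before bromo before chloro.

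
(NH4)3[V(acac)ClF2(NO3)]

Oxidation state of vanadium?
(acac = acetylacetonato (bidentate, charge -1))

3 ammonium outside the brackets (+1 each) → the complex ion is 3−.
Ligand charges: 1×NO3 = -1; 2×F = -2; 1×Cl = -1; 1×acac = -1; sum -5.
V + (-5) = 3− ⇒ V is +2.

+2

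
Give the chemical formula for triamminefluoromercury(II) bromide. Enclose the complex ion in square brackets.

Ligands: 1 fluoro (F, -1), 3 ammine (NH3, neutral). Ligand charge sum = -1.
Charge balance with bromide (-1) requires 1 complex ion per 1 bromide.

[HgF(NH3)3]Br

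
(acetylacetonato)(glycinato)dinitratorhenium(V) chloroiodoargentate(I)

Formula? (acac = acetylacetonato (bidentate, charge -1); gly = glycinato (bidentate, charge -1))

[Re(acac)(gly)(NO3)2][AgClI]

Cation [Re…]: ligand charges -4, Re(V) ⇒ ion charge 1+.
Anion [Ag…]: ligand charges -2, Ag(I) ⇒ ion charge 1−.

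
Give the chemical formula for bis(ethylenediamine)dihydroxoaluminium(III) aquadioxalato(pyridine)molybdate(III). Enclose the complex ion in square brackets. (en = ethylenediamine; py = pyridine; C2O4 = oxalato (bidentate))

Cation [Al…]: ligand charges -2, Al(III) ⇒ ion charge 1+.
Anion [Mo…]: ligand charges -4, Mo(III) ⇒ ion charge 1−.
One 1+ cation balances one 1− anion.

[Al(en)2(OH)2][Mo(C2O4)2(H2O)(py)]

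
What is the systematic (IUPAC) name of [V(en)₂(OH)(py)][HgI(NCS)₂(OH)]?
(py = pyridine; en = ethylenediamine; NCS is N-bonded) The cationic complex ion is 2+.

Both ions are complex: the cation is named first with the plain metal name, the anion second with the -ate form; each ion's ligands are alphabetised independently.
The complex cation is given as 2+; its ligand charges sum to -1, so V = +3.
A 1:1 salt means the anion carries the equal and opposite charge, 2−.
Anion: ligand charges sum to -4; for the ion to be 2−, Hg = +2.

bis(ethylenediamine)hydroxo(pyridine)vanadium(III) hydroxoiododiisothiocyanatomercurate(II)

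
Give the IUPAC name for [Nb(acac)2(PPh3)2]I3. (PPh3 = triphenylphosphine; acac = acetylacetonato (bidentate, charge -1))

bis(acetylacetonato)bis(triphenylphosphine)niobium(V) iodide

The 3 iodide counter-ions carry a total charge of -3, so each complex ion is 3+.
Ligand charges: 2×triphenylphosphine (neutral), 2×acetylacetonato (-1 each); total -2. So Nb + (-2) = 3+, giving Nb = +5.
Ligands are named alphabetically: acetylacetonato before triphenylphosphine.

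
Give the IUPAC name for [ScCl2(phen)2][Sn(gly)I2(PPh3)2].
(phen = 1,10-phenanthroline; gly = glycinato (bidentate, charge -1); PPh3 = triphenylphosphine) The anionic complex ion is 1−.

dichlorobis(1,10-phenanthroline)scandium(III) (glycinato)diiodobis(triphenylphosphine)stannate(II)

Both ions are complex: the cation is named first with the plain metal name, the anion second with the -ate form; each ion's ligands are alphabetised independently.
The complex anion is given as 1−; its ligand charges sum to -3, so Sn = +2.
A 1:1 salt means the cation carries the equal and opposite charge, 1+.
Cation: ligand charges sum to -2; for the ion to be 1+, Sc = +3.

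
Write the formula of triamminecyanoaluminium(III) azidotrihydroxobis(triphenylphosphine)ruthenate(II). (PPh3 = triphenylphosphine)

[Al(CN)(NH3)3][Ru(N3)(OH)3(PPh3)2]

Cation [Al…]: ligand charges -1, Al(III) ⇒ ion charge 2+.
Anion [Ru…]: ligand charges -4, Ru(II) ⇒ ion charge 2−.
One 2+ cation balances one 2− anion.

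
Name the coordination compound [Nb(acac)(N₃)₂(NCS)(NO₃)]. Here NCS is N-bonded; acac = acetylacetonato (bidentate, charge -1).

(acetylacetonato)diazidoisothiocyanatonitratoniobium(V)

There is no counter-ion, so the complex is neutral overall.
Ligand charges: 1×isothiocyanato (-1 each), 2×azido (-1 each), 1×acetylacetonato (-1 each), 1×nitrato (-1 each); total -5. So Nb + (-5) = 0, giving Nb = +5.
Ligands are named alphabetically: acetylacetonato before azido before isothiocyanato before nitrato.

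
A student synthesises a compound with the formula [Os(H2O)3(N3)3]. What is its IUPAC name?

triaquatriazidoosmium(III)

There is no counter-ion, so the complex is neutral overall.
Ligand charges: 3×azido (-1 each), 3×aqua (neutral); total -3. So Os + (-3) = 0, giving Os = +3.
Ligands are named alphabetically: aqua before azido.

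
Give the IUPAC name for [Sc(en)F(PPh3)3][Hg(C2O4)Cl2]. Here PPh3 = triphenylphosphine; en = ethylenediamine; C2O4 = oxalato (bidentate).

(ethylenediamine)fluorotris(triphenylphosphine)scandium(III) dichlorooxalatomercurate(II)

Both ions are complex: the cation is named first with the plain metal name, the anion second with the -ate form; each ion's ligands are alphabetised independently.
Scandium is always +3 in its complexes; the cation's ligand charges sum to -1, so the complex cation is 2+.
A 1:1 salt means the anion carries the equal and opposite charge, 2−.
Anion: ligand charges sum to -4; for the ion to be 2−, Hg = +2.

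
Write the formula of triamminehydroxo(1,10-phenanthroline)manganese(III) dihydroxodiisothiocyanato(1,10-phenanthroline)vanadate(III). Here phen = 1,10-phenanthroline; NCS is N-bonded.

[Mn(NH3)3(OH)(phen)][V(NCS)2(OH)2(phen)]2

Cation [Mn…]: ligand charges -1, Mn(III) ⇒ ion charge 2+.
Anion [V…]: ligand charges -4, V(III) ⇒ ion charge 1−.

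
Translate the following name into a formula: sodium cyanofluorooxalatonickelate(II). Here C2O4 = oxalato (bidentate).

Na2[Ni(C2O4)(CN)F]

Ligands: 1 oxalato (C2O4, -2), 1 fluoro (F, -1), 1 cyano (CN, -1). Ligand charge sum = -4.
Charge balance with sodium (+1) requires 1 complex ion per 2 sodium.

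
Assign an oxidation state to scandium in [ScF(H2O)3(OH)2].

+3

No counter-ion: the bracketed complex is neutral.
Ligand charges: 2×OH = -2; 3×H2O neutral; 1×F = -1; sum -3.
Sc + (-3) = 0 ⇒ Sc is +3.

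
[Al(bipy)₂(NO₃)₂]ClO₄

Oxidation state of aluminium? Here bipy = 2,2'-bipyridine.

+3

1 perchlorate outside the brackets (-1 each) → the complex ion is 1+.
Ligand charges: 2×NO3 = -2; 2×bipy neutral; sum -2.
Al + (-2) = 1+ ⇒ Al is +3.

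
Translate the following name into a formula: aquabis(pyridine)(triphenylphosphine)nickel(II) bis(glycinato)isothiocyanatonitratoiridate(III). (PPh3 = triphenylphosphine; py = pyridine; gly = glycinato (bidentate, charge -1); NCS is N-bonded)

Cation [Ni…]: ligand charges 0, Ni(II) ⇒ ion charge 2+.
Anion [Ir…]: ligand charges -4, Ir(III) ⇒ ion charge 1−.

[Ni(H2O)(PPh3)(py)2][Ir(gly)2(NCS)(NO3)]2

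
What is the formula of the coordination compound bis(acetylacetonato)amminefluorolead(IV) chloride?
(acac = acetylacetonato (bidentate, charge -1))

[Pb(acac)2F(NH3)]Cl

Ligands: 1 fluoro (F, -1), 1 ammine (NH3, neutral), 2 acetylacetonato (acac, -1). Ligand charge sum = -3.
With Pb in oxidation state +4, the complex ion is [Pb...]^1+.
Charge balance with chloride (-1) requires 1 complex ion per 1 chloride.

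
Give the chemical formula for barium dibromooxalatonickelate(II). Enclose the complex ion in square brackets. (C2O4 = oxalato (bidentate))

Ligands: 1 oxalato (C2O4, -2), 2 bromo (Br, -1). Ligand charge sum = -4.
Charge balance with barium (+2) requires 1 complex ion per 1 barium.

Ba[NiBr2(C2O4)]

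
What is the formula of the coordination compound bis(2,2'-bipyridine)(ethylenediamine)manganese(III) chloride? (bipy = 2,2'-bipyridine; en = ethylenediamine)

[Mn(bipy)2(en)]Cl3

Ligands: 2 2,2'-bipyridine (bipy, neutral), 1 ethylenediamine (en, neutral). Ligand charge sum = 0.
With Mn in oxidation state +3, the complex ion is [Mn...]^3+.
Charge balance with chloride (-1) requires 1 complex ion per 3 chloride.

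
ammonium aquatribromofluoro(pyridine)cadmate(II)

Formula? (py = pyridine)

(NH4)2[CdBr3F(H2O)(py)]

Ligands: 3 bromo (Br, -1), 1 pyridine (py, neutral), 1 fluoro (F, -1), 1 aqua (H2O, neutral). Ligand charge sum = -4.
With Cd in oxidation state +2, the complex ion is [Cd...]^2−.
Charge balance with ammonium (+1) requires 1 complex ion per 2 ammonium.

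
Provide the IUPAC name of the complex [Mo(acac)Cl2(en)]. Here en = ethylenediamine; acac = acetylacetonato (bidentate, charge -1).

(acetylacetonato)dichloro(ethylenediamine)molybdenum(III)

There is no counter-ion, so the complex is neutral overall.
Ligand charges: 1×ethylenediamine (neutral), 1×acetylacetonato (-1 each), 2×chloro (-1 each); total -3. So Mo + (-3) = 0, giving Mo = +3.
Ligands are named alphabetically: acetylacetonato before chloro before ethylenediamine.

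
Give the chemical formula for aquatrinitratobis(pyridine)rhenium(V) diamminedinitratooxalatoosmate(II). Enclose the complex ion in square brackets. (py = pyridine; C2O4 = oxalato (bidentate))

[Re(H2O)(NO3)3(py)2][Os(C2O4)(NH3)2(NO3)2]

Cation [Re…]: ligand charges -3, Re(V) ⇒ ion charge 2+.
Anion [Os…]: ligand charges -4, Os(II) ⇒ ion charge 2−.
One 2+ cation balances one 2− anion.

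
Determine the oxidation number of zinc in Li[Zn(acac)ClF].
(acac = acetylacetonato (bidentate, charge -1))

+2

1 lithium outside the brackets (+1 each) → the complex ion is 1−.
Ligand charges: 1×Cl = -1; 1×F = -1; 1×acac = -1; sum -3.
Zn + (-3) = 1− ⇒ Zn is +2.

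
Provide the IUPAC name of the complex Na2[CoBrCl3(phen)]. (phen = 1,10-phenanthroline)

The 2 sodium counter-ions carry a total charge of +2, so each complex ion is 2−.
Ligand charges: 1×1,10-phenanthroline (neutral), 3×chloro (-1 each), 1×bromo (-1 each); total -4. So Co + (-4) = 2−, giving Co = +2.
The complex ion is anionic, so cobalt takes the -ate form cobaltate(II).

sodium bromotrichloro(1,10-phenanthroline)cobaltate(II)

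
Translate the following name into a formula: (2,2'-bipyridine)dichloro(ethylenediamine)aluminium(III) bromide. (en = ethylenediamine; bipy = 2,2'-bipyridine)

[Al(bipy)Cl2(en)]Br

Ligands: 1 ethylenediamine (en, neutral), 1 2,2'-bipyridine (bipy, neutral), 2 chloro (Cl, -1). Ligand charge sum = -2.
Charge balance with bromide (-1) requires 1 complex ion per 1 bromide.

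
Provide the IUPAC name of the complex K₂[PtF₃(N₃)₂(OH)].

potassium diazidotrifluorohydroxoplatinate(IV)

The 2 potassium counter-ions carry a total charge of +2, so each complex ion is 2−.
Ligand charges: 1×hydroxo (-1 each), 2×azido (-1 each), 3×fluoro (-1 each); total -6. So Pt + (-6) = 2−, giving Pt = +4.
The complex ion is anionic, so platinum takes the -ate form platinate(IV).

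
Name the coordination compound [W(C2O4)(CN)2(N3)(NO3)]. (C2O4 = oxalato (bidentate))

There is no counter-ion, so the complex is neutral overall.
Ligand charges: 2×cyano (-1 each), 1×oxalato (-2 each), 1×nitrato (-1 each), 1×azido (-1 each); total -6. So W + (-6) = 0, giving W = +6.
Ligands are named alphabetically: azido before cyano before nitrato before oxalato.

azidodicyanonitratooxalatotungsten(VI)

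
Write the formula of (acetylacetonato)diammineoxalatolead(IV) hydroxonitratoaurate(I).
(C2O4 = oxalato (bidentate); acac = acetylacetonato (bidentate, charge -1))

Cation [Pb…]: ligand charges -3, Pb(IV) ⇒ ion charge 1+.
Anion [Au…]: ligand charges -2, Au(I) ⇒ ion charge 1−.

[Pb(acac)(C2O4)(NH3)2][Au(NO3)(OH)]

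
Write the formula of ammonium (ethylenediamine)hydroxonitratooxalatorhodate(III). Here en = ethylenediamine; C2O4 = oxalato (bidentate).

NH4[Rh(C2O4)(en)(NO3)(OH)]

Ligands: 1 ethylenediamine (en, neutral), 1 oxalato (C2O4, -2), 1 nitrato (NO3, -1), 1 hydroxo (OH, -1). Ligand charge sum = -4.
With Rh in oxidation state +3, the complex ion is [Rh...]^1−.
Charge balance with ammonium (+1) requires 1 complex ion per 1 ammonium.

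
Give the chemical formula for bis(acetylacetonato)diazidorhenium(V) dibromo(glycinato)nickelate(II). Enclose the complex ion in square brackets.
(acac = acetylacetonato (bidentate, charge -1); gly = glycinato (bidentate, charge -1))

Cation [Re…]: ligand charges -4, Re(V) ⇒ ion charge 1+.
Anion [Ni…]: ligand charges -3, Ni(II) ⇒ ion charge 1−.
One 1+ cation balances one 1− anion.

[Re(acac)2(N3)2][NiBr2(gly)]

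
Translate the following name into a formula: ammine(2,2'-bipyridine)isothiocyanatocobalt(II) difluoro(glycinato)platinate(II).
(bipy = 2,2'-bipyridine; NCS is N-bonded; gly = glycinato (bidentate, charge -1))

[Co(bipy)(NCS)(NH3)][PtF2(gly)]

Cation [Co…]: ligand charges -1, Co(II) ⇒ ion charge 1+.
Anion [Pt…]: ligand charges -3, Pt(II) ⇒ ion charge 1−.
One 1+ cation balances one 1− anion.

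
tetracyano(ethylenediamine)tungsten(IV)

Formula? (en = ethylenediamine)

[W(CN)4(en)]

Ligands: 4 cyano (CN, -1), 1 ethylenediamine (en, neutral). Ligand charge sum = -4.
With W in oxidation state +4, the complex ion is [W...].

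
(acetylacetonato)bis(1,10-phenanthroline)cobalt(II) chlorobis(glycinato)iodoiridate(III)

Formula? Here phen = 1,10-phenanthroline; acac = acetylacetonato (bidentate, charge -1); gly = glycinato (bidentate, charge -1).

Cation [Co…]: ligand charges -1, Co(II) ⇒ ion charge 1+.
Anion [Ir…]: ligand charges -4, Ir(III) ⇒ ion charge 1−.

[Co(acac)(phen)2][IrCl(gly)2I]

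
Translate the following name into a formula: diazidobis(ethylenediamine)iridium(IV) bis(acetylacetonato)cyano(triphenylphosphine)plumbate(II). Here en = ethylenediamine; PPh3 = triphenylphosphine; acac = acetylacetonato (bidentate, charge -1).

[Ir(en)2(N3)2][Pb(acac)2(CN)(PPh3)]2

Cation [Ir…]: ligand charges -2, Ir(IV) ⇒ ion charge 2+.
Anion [Pb…]: ligand charges -3, Pb(II) ⇒ ion charge 1−.
One 2+ cation requires 2 of the 1− anion.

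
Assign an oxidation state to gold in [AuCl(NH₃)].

No counter-ion: the bracketed complex is neutral.
Ligand charges: 1×NH3 neutral; 1×Cl = -1; sum -1.
Au + (-1) = 0 ⇒ Au is +1.

+1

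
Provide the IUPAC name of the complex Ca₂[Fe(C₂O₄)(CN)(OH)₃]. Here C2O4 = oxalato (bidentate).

calcium cyanotrihydroxooxalatoferrate(II)

The 2 calcium counter-ions carry a total charge of +4, so each complex ion is 4−.
Ligand charges: 3×hydroxo (-1 each), 1×oxalato (-2 each), 1×cyano (-1 each); total -6. So Fe + (-6) = 4−, giving Fe = +2.
The complex ion is anionic, so iron takes the -ate form ferrate(II).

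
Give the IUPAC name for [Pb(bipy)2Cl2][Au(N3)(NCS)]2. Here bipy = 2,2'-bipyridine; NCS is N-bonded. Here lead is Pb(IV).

bis(2,2'-bipyridine)dichlorolead(IV) azidoisothiocyanatoaurate(I)

Pb is given as +4; the cation's ligand charges sum to -2, so the complex cation is 2+.
With 2 anions per cation, each anion must be 2/2 = 1−.
Anion: ligand charges sum to -2; for the ion to be 1−, Au = +1.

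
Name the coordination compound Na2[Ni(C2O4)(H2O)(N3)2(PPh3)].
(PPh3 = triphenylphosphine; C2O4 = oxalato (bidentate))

The 2 sodium counter-ions carry a total charge of +2, so each complex ion is 2−.
Ligand charges: 1×aqua (neutral), 2×azido (-1 each), 1×triphenylphosphine (neutral), 1×oxalato (-2 each); total -4. So Ni + (-4) = 2−, giving Ni = +2.
The complex ion is anionic, so nickel takes the -ate form nickelate(II).

sodium aquadiazidooxalato(triphenylphosphine)nickelate(II)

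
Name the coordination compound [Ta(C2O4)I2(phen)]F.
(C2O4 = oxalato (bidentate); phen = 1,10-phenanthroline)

diiodooxalato(1,10-phenanthroline)tantalum(V) fluoride

The 1 fluoride counter-ion carries a total charge of -1, so each complex ion is 1+.
Ligand charges: 2×iodo (-1 each), 1×oxalato (-2 each), 1×1,10-phenanthroline (neutral); total -4. So Ta + (-4) = 1+, giving Ta = +5.
Ligands are named alphabetically: iodo before oxalato before phenanthroline.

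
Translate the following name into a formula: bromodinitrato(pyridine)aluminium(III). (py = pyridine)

Ligands: 1 bromo (Br, -1), 1 pyridine (py, neutral), 2 nitrato (NO3, -1). Ligand charge sum = -3.
With Al in oxidation state +3, the complex ion is [Al...].

[AlBr(NO3)2(py)]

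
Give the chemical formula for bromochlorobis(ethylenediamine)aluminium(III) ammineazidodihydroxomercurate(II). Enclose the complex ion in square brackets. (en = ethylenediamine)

[AlBrCl(en)2][Hg(N3)(NH3)(OH)2]

Cation [Al…]: ligand charges -2, Al(III) ⇒ ion charge 1+.
Anion [Hg…]: ligand charges -3, Hg(II) ⇒ ion charge 1−.
One 1+ cation balances one 1− anion.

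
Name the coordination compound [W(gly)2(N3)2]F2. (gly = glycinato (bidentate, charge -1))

The 2 fluoride counter-ions carry a total charge of -2, so each complex ion is 2+.
Ligand charges: 2×glycinato (-1 each), 2×azido (-1 each); total -4. So W + (-4) = 2+, giving W = +6.
Ligands are named alphabetically: azido before glycinato.

diazidobis(glycinato)tungsten(VI) fluoride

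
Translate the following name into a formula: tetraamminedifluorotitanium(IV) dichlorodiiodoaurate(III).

[TiF2(NH3)4][AuCl2I2]2

Cation [Ti…]: ligand charges -2, Ti(IV) ⇒ ion charge 2+.
Anion [Au…]: ligand charges -4, Au(III) ⇒ ion charge 1−.
One 2+ cation requires 2 of the 1− anion.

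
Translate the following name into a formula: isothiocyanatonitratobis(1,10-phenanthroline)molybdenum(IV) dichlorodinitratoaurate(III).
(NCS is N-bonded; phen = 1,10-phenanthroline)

Cation [Mo…]: ligand charges -2, Mo(IV) ⇒ ion charge 2+.
Anion [Au…]: ligand charges -4, Au(III) ⇒ ion charge 1−.

[Mo(NCS)(NO3)(phen)2][AuCl2(NO3)2]2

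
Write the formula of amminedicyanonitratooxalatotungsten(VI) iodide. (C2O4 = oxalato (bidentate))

[W(C2O4)(CN)2(NH3)(NO3)]I

Ligands: 2 cyano (CN, -1), 1 oxalato (C2O4, -2), 1 ammine (NH3, neutral), 1 nitrato (NO3, -1). Ligand charge sum = -5.
Charge balance with iodide (-1) requires 1 complex ion per 1 iodide.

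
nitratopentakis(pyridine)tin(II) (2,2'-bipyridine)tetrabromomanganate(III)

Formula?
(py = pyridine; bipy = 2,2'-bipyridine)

[Sn(NO3)(py)5][Mn(bipy)Br4]

Cation [Sn…]: ligand charges -1, Sn(II) ⇒ ion charge 1+.
Anion [Mn…]: ligand charges -4, Mn(III) ⇒ ion charge 1−.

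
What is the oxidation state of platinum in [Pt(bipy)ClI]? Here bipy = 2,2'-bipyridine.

No counter-ion: the bracketed complex is neutral.
Ligand charges: 1×Cl = -1; 1×I = -1; 1×bipy neutral; sum -2.
Pt + (-2) = 0 ⇒ Pt is +2.

+2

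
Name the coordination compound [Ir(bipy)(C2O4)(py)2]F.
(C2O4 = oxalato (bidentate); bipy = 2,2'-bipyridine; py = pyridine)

The 1 fluoride counter-ion carries a total charge of -1, so each complex ion is 1+.
Ligand charges: 1×oxalato (-2 each), 1×2,2'-bipyridine (neutral), 2×pyridine (neutral); total -2. So Ir + (-2) = 1+, giving Ir = +3.
Ligands are named alphabetically: bipyridine before oxalato before pyridine.

(2,2'-bipyridine)oxalatobis(pyridine)iridium(III) fluoride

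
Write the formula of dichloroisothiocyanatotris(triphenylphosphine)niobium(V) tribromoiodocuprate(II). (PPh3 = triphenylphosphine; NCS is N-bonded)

[NbCl2(NCS)(PPh3)3][CuBr3I]

Cation [Nb…]: ligand charges -3, Nb(V) ⇒ ion charge 2+.
Anion [Cu…]: ligand charges -4, Cu(II) ⇒ ion charge 2−.
One 2+ cation balances one 2− anion.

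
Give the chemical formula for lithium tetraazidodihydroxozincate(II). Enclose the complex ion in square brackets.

Ligands: 4 azido (N3, -1), 2 hydroxo (OH, -1). Ligand charge sum = -6.
With Zn in oxidation state +2, the complex ion is [Zn...]^4−.
Charge balance with lithium (+1) requires 1 complex ion per 4 lithium.

Li4[Zn(N3)4(OH)2]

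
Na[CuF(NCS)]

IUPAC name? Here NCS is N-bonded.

The 1 sodium counter-ion carries a total charge of +1, so each complex ion is 1−.
Ligand charges: 1×fluoro (-1 each), 1×isothiocyanato (-1 each); total -2. So Cu + (-2) = 1−, giving Cu = +1.
Ligands are named alphabetically: fluoro before isothiocyanato.
The complex ion is anionic, so copper takes the -ate form cuprate(I).

sodium fluoroisothiocyanatocuprate(I)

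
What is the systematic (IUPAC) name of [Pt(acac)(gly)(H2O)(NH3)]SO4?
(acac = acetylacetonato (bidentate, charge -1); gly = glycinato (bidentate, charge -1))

(acetylacetonato)ammineaqua(glycinato)platinum(IV) sulfate

The 1 sulfate counter-ion carries a total charge of -2, so each complex ion is 2+.
Ligand charges: 1×acetylacetonato (-1 each), 1×ammine (neutral), 1×aqua (neutral), 1×glycinato (-1 each); total -2. So Pt + (-2) = 2+, giving Pt = +4.
Ligands are named alphabetically: acetylacetonato before ammine before aqua before glycinato.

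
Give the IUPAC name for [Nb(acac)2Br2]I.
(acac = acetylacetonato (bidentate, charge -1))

The 1 iodide counter-ion carries a total charge of -1, so each complex ion is 1+.
Ligand charges: 2×acetylacetonato (-1 each), 2×bromo (-1 each); total -4. So Nb + (-4) = 1+, giving Nb = +5.
Ligands are named alphabetically: acetylacetonato before bromo.

bis(acetylacetonato)dibromoniobium(V) iodide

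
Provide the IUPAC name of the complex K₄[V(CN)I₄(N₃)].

The 4 potassium counter-ions carry a total charge of +4, so each complex ion is 4−.
Ligand charges: 1×azido (-1 each), 4×iodo (-1 each), 1×cyano (-1 each); total -6. So V + (-6) = 4−, giving V = +2.
The complex ion is anionic, so vanadium takes the -ate form vanadate(II).

potassium azidocyanotetraiodovanadate(II)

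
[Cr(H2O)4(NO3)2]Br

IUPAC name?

The 1 bromide counter-ion carries a total charge of -1, so each complex ion is 1+.
Ligand charges: 2×nitrato (-1 each), 4×aqua (neutral); total -2. So Cr + (-2) = 1+, giving Cr = +3.
Ligands are named alphabetically: aqua before nitrato.

tetraaquadinitratochromium(III) bromide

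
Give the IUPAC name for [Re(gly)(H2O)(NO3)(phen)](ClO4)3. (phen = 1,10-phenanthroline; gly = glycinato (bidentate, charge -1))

The 3 perchlorate counter-ions carry a total charge of -3, so each complex ion is 3+.
Ligand charges: 1×aqua (neutral), 1×1,10-phenanthroline (neutral), 1×nitrato (-1 each), 1×glycinato (-1 each); total -2. So Re + (-2) = 3+, giving Re = +5.
Ligands are named alphabetically: aqua before glycinato before nitrato before phenanthroline.

aqua(glycinato)nitrato(1,10-phenanthroline)rhenium(V) perchlorate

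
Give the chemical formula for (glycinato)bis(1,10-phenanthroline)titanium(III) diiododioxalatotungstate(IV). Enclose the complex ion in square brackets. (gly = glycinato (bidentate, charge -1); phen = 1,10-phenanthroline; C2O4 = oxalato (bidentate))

Cation [Ti…]: ligand charges -1, Ti(III) ⇒ ion charge 2+.
Anion [W…]: ligand charges -6, W(IV) ⇒ ion charge 2−.
One 2+ cation balances one 2− anion.

[Ti(gly)(phen)2][W(C2O4)2I2]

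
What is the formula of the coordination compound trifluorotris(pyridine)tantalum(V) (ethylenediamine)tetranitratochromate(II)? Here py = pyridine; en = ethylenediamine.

Cation [Ta…]: ligand charges -3, Ta(V) ⇒ ion charge 2+.
Anion [Cr…]: ligand charges -4, Cr(II) ⇒ ion charge 2−.
One 2+ cation balances one 2− anion.

[TaF3(py)3][Cr(en)(NO3)4]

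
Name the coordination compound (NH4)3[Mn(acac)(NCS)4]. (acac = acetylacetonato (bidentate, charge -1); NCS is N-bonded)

The 3 ammonium counter-ions carry a total charge of +3, so each complex ion is 3−.
Ligand charges: 1×acetylacetonato (-1 each), 4×isothiocyanato (-1 each); total -5. So Mn + (-5) = 3−, giving Mn = +2.
The complex ion is anionic, so manganese takes the -ate form manganate(II).

ammonium (acetylacetonato)tetraisothiocyanatomanganate(II)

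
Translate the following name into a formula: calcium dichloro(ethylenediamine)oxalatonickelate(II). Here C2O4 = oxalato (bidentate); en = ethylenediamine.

Ca[Ni(C2O4)Cl2(en)]

Ligands: 2 chloro (Cl, -1), 1 oxalato (C2O4, -2), 1 ethylenediamine (en, neutral). Ligand charge sum = -4.
With Ni in oxidation state +2, the complex ion is [Ni...]^2−.
Charge balance with calcium (+2) requires 1 complex ion per 1 calcium.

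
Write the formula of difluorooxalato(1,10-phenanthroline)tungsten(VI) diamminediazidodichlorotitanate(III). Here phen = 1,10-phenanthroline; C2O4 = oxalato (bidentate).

[W(C2O4)F2(phen)][TiCl2(N3)2(NH3)2]2

Cation [W…]: ligand charges -4, W(VI) ⇒ ion charge 2+.
Anion [Ti…]: ligand charges -4, Ti(III) ⇒ ion charge 1−.
One 2+ cation requires 2 of the 1− anion.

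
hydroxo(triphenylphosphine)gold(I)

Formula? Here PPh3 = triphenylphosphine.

Ligands: 1 hydroxo (OH, -1), 1 triphenylphosphine (PPh3, neutral). Ligand charge sum = -1.
With Au in oxidation state +1, the complex ion is [Au...].

[Au(OH)(PPh3)]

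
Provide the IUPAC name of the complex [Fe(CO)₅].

pentacarbonyliron(0)

There is no counter-ion, so the complex is neutral overall.
Ligand charges: 5×carbonyl (neutral); total 0. So Fe + (0) = 0, giving Fe = 0.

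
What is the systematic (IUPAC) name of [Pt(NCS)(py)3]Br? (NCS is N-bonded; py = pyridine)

The 1 bromide counter-ion carries a total charge of -1, so each complex ion is 1+.
Ligand charges: 1×isothiocyanato (-1 each), 3×pyridine (neutral); total -1. So Pt + (-1) = 1+, giving Pt = +2.
Ligands are named alphabetically: isothiocyanato before pyridine.

isothiocyanatotris(pyridine)platinum(II) bromide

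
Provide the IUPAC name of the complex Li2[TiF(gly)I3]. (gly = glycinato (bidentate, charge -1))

The 2 lithium counter-ions carry a total charge of +2, so each complex ion is 2−.
Ligand charges: 1×glycinato (-1 each), 3×iodo (-1 each), 1×fluoro (-1 each); total -5. So Ti + (-5) = 2−, giving Ti = +3.
Ligands are named alphabetically: fluoro before glycinato before iodo.
The complex ion is anionic, so titanium takes the -ate form titanate(III).

lithium fluoro(glycinato)triiodotitanate(III)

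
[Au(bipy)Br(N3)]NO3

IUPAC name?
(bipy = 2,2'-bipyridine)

The 1 nitrate counter-ion carries a total charge of -1, so each complex ion is 1+.
Ligand charges: 1×bromo (-1 each), 1×azido (-1 each), 1×2,2'-bipyridine (neutral); total -2. So Au + (-2) = 1+, giving Au = +3.
Ligands are named alphabetically: azido before bipyridine before bromo.

azido(2,2'-bipyridine)bromogold(III) nitrate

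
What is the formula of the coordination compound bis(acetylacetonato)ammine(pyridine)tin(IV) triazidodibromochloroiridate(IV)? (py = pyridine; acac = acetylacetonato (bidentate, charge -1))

Cation [Sn…]: ligand charges -2, Sn(IV) ⇒ ion charge 2+.
Anion [Ir…]: ligand charges -6, Ir(IV) ⇒ ion charge 2−.

[Sn(acac)2(NH3)(py)][IrBr2Cl(N3)3]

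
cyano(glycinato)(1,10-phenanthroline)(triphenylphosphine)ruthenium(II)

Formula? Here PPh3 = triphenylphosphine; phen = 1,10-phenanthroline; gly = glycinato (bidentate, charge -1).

[Ru(CN)(gly)(phen)(PPh3)]

Ligands: 1 cyano (CN, -1), 1 triphenylphosphine (PPh3, neutral), 1 1,10-phenanthroline (phen, neutral), 1 glycinato (gly, -1). Ligand charge sum = -2.
With Ru in oxidation state +2, the complex ion is [Ru...].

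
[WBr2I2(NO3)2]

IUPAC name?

dibromodiiododinitratotungsten(VI)

There is no counter-ion, so the complex is neutral overall.
Ligand charges: 2×iodo (-1 each), 2×nitrato (-1 each), 2×bromo (-1 each); total -6. So W + (-6) = 0, giving W = +6.
Ligands are named alphabetically: bromo before iodo before nitrato.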